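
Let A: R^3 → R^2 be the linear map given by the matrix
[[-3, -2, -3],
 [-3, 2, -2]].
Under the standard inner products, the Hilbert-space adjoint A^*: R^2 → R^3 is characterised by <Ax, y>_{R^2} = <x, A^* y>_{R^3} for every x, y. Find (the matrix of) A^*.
A^* = A^T =
[[-3, -3],
 [-2, 2],
 [-3, -2]]

For real matrices with standard dot products, the defining identity <Ax, y> = <x, A^* y> gives (Ax)^T y = x^T (A^*) y, i.e. x^T A^T y = x^T (A^*) y. Since this holds for all x, y, we must have A^* = A^T. Therefore
A^* =
[[-3, -3],
 [-2, 2],
 [-3, -2]].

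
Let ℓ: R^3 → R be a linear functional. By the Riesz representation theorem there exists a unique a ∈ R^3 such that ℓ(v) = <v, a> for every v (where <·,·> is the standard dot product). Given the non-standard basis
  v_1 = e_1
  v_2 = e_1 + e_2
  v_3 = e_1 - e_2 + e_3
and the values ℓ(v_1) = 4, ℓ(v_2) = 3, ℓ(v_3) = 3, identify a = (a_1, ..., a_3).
a = (4, -1, -2)

Write a = (a_1, ..., a_3) in the standard basis. For each basis vector v_i, ℓ(v_i) = <v_i, a> is a linear equation in the a_j's. Collect the n equations into a matrix system V a = ℓ, where row i of V is v_i (expressed in the standard basis). Since V is invertible (lower-triangular with 1s on the diagonal, up to permutation), solve by back-substitution:
  V =
[[1, 0, 0],
 [1, 1, 0],
 [1, -1, 1]]
  V a = (4, 3, 3)
Solving gives a = (4, -1, -2).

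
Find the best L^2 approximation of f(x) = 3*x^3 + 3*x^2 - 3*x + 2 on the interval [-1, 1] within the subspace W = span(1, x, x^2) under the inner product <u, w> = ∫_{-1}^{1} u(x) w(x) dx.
g(x) = 3*x^2 - 6*x/5 + 2

The best approximation g ∈ W is the orthogonal projection of f onto W. Writing g = a_0 + a_1 x + a_2 x^2, the coefficients solve the normal equations G · a = b where
  G_{ij} = <φ_i, φ_j> and b_i = <f, φ_i>, with φ_0 = 1, φ_1 = x, φ_2 = x^2.
G =
  [2, 0, 2/3]
  [0, 2/3, 0]
  [2/3, 0, 2/5],
b = (6, -4/5, 38/15).
Solving gives a_0 = 2, a_1 = -6/5, a_2 = 3, so
  g(x) = 3*x^2 - 6*x/5 + 2.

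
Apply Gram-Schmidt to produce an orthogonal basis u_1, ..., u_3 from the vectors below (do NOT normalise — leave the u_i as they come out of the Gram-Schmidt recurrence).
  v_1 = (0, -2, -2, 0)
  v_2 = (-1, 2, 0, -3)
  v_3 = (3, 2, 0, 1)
Orthogonal basis:
  u_1 = (0, -2, -2, 0)
  u_2 = (-1, 1, -1, -3)
  u_3 = (8/3, 4/3, -4/3, 0)

Apply the Gram-Schmidt recurrence
  u_1 = v_1
  u_i = v_i − Σ_{j<i} ((v_i · u_j) / (u_j · u_j)) · u_j.

Step by step this gives:
  u_1 = (0, -2, -2, 0)
  u_2 = (-1, 1, -1, -3)
  u_3 = (8/3, 4/3, -4/3, 0)

Orthogonality check:
  u_2 · u_1 = 0 (should be 0)
  u_3 · u_1 = 0 (should be 0)
  u_3 · u_2 = 0 (should be 0)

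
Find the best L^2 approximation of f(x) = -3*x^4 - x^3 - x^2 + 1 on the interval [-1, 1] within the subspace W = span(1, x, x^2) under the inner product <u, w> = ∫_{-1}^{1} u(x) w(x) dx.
g(x) = -25*x^2/7 - 3*x/5 + 44/35

The best approximation g ∈ W is the orthogonal projection of f onto W. Writing g = a_0 + a_1 x + a_2 x^2, the coefficients solve the normal equations G · a = b where
  G_{ij} = <φ_i, φ_j> and b_i = <f, φ_i>, with φ_0 = 1, φ_1 = x, φ_2 = x^2.
G =
  [2, 0, 2/3]
  [0, 2/3, 0]
  [2/3, 0, 2/5],
b = (2/15, -2/5, -62/105).
Solving gives a_0 = 44/35, a_1 = -3/5, a_2 = -25/7, so
  g(x) = -25*x^2/7 - 3*x/5 + 44/35.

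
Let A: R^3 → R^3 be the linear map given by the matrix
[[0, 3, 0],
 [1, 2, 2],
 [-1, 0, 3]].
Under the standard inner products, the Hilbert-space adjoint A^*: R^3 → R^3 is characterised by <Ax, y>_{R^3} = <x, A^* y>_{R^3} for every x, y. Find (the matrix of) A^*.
A^* = A^T =
[[0, 1, -1],
 [3, 2, 0],
 [0, 2, 3]]

For real matrices with standard dot products, the defining identity <Ax, y> = <x, A^* y> gives (Ax)^T y = x^T (A^*) y, i.e. x^T A^T y = x^T (A^*) y. Since this holds for all x, y, we must have A^* = A^T. Therefore
A^* =
[[0, 1, -1],
 [3, 2, 0],
 [0, 2, 3]].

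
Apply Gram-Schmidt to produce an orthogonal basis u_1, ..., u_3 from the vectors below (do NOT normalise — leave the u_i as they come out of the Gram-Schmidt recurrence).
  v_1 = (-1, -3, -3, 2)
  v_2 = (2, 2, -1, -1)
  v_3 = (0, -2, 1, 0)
Orthogonal basis:
  u_1 = (-1, -3, -3, 2)
  u_2 = (39/23, 25/23, -44/23, -9/23)
  u_3 = (183/181, -189/181, 72/181, -84/181)

Apply the Gram-Schmidt recurrence
  u_1 = v_1
  u_i = v_i − Σ_{j<i} ((v_i · u_j) / (u_j · u_j)) · u_j.

Step by step this gives:
  u_1 = (-1, -3, -3, 2)
  u_2 = (39/23, 25/23, -44/23, -9/23)
  u_3 = (183/181, -189/181, 72/181, -84/181)

Orthogonality check:
  u_2 · u_1 = 0 (should be 0)
  u_3 · u_1 = 0 (should be 0)
  u_3 · u_2 = 0 (should be 0)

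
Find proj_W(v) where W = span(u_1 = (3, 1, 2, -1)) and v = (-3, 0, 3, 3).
proj_W(v) = (-6/5, -2/5, -4/5, 2/5)

Set up U = [u_1 | ... | u_1] ∈ R^(4×1). The projector onto W = col(U) is P = U (U^T U)^(-1) U^T.
Compute U^T U =
  [15],
and U^T v = (-6).
Solve U^T U · c = U^T v for the coefficients: c = (-2/5). The projection is proj_W(v) = U c.
Check: (v - proj_W(v)) · u_1 = 0  (should be 0).
Result: proj_W(v) = (-6/5, -2/5, -4/5, 2/5).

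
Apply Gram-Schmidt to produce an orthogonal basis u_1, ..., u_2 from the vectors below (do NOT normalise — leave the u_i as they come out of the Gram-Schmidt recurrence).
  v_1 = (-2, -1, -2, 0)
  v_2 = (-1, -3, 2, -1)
Orthogonal basis:
  u_1 = (-2, -1, -2, 0)
  u_2 = (-7/9, -26/9, 20/9, -1)

Apply the Gram-Schmidt recurrence
  u_1 = v_1
  u_i = v_i − Σ_{j<i} ((v_i · u_j) / (u_j · u_j)) · u_j.

Step by step this gives:
  u_1 = (-2, -1, -2, 0)
  u_2 = (-7/9, -26/9, 20/9, -1)

Orthogonality check:
  u_2 · u_1 = 0 (should be 0)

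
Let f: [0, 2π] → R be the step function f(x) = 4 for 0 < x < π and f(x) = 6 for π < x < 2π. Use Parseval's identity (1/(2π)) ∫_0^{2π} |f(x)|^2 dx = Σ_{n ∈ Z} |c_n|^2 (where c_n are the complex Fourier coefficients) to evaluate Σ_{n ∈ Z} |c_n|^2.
Σ |c_n|^2 = 26

Parseval equates the L^2 energy of f (normalised by 1/(2π)) with the ℓ^2 sum of its Fourier coefficients: (1/(2π)) ∫_0^{2π} |f|^2 = Σ |c_n|^2.
Compute the left side: (1/(2π)) [∫_0^π 4^2 dx + ∫_π^{2π} 6^2 dx] = (1/(2π)) · (16π + 36π) = (16 + 36)/2 = 26.
So Σ_{n ∈ Z} |c_n|^2 = 26.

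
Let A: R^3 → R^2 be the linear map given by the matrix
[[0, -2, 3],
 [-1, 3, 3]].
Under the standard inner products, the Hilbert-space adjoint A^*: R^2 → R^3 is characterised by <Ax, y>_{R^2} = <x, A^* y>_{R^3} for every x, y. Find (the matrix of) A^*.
A^* = A^T =
[[0, -1],
 [-2, 3],
 [3, 3]]

For real matrices with standard dot products, the defining identity <Ax, y> = <x, A^* y> gives (Ax)^T y = x^T (A^*) y, i.e. x^T A^T y = x^T (A^*) y. Since this holds for all x, y, we must have A^* = A^T. Therefore
A^* =
[[0, -1],
 [-2, 3],
 [3, 3]].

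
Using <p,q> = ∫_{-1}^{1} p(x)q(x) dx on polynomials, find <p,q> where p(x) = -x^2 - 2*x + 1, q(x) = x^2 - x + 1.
<p,q> = 44/15

Expand the product: p(x)·q(x) = -x^4 - x^3 + 2*x^2 - 3*x + 1.
∫_{-1}^{1} of each monomial x^k gives [2/(k+1) if k even, 0 if k odd]. Integrating term-by-term (or equivalently evaluating the antiderivative F(x) = -x^5/5 - x^4/4 + 2*x^3/3 - 3*x^2/2 + x at the endpoints):
  F(1) − F(−1) = -17/60 − (-193/60) = 44/15.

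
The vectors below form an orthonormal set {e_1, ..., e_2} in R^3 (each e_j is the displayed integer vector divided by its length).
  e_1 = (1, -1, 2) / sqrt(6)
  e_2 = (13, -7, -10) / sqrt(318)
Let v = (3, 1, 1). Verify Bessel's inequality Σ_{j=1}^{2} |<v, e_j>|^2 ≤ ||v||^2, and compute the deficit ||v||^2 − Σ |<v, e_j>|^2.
Σ |<v, e_j>|^2 = 222/53; ||v||^2 = 11; deficit = 361/53

Write each e_j = u_j / sqrt(<u_j, u_j>) where u_j is the displayed integer vector. Then <v, e_j> = <v, u_j> / sqrt(<u_j, u_j>), so |<v, e_j>|^2 = <v, u_j>^2 / <u_j, u_j>.
Coefficients: <v, e_1> = 4/sqrt(6), <v, e_2> = 22/sqrt(318).
Square and sum: Σ |<v, e_j>|^2 = 222/53.
Compute ||v||^2 = v·v = 11.
Deficit = 11 − 222/53 = 361/53 ≥ 0, confirming Bessel's inequality. (The deficit equals ||v − Σ <v,e_j> e_j||^2, the squared distance from v to span{e_j}.)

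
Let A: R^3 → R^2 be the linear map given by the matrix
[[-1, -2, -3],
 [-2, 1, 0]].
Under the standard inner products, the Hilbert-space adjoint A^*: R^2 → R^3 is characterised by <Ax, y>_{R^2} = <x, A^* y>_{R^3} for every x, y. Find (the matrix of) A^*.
A^* = A^T =
[[-1, -2],
 [-2, 1],
 [-3, 0]]

For real matrices with standard dot products, the defining identity <Ax, y> = <x, A^* y> gives (Ax)^T y = x^T (A^*) y, i.e. x^T A^T y = x^T (A^*) y. Since this holds for all x, y, we must have A^* = A^T. Therefore
A^* =
[[-1, -2],
 [-2, 1],
 [-3, 0]].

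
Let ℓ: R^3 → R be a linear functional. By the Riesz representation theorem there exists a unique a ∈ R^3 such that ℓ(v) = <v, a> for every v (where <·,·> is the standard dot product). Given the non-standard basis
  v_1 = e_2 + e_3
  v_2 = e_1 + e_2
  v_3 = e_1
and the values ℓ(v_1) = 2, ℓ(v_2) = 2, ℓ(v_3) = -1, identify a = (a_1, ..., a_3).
a = (-1, 3, -1)

Write a = (a_1, ..., a_3) in the standard basis. For each basis vector v_i, ℓ(v_i) = <v_i, a> is a linear equation in the a_j's. Collect the n equations into a matrix system V a = ℓ, where row i of V is v_i (expressed in the standard basis). Since V is invertible (lower-triangular with 1s on the diagonal, up to permutation), solve by back-substitution:
  V =
[[0, 1, 1],
 [1, 1, 0],
 [1, 0, 0]]
  V a = (2, 2, -1)
Solving gives a = (-1, 3, -1).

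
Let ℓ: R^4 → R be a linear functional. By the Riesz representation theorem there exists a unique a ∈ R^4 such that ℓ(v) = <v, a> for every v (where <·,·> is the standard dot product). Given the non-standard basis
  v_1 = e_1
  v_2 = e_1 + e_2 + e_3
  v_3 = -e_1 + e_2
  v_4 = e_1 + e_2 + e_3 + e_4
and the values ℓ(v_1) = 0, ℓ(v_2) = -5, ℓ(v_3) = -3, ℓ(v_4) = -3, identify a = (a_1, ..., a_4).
a = (0, -3, -2, 2)

Write a = (a_1, ..., a_4) in the standard basis. For each basis vector v_i, ℓ(v_i) = <v_i, a> is a linear equation in the a_j's. Collect the n equations into a matrix system V a = ℓ, where row i of V is v_i (expressed in the standard basis). Since V is invertible (lower-triangular with 1s on the diagonal, up to permutation), solve by back-substitution:
  V =
[[1, 0, 0, 0],
 [1, 1, 1, 0],
 [-1, 1, 0, 0],
 [1, 1, 1, 1]]
  V a = (0, -5, -3, -3)
Solving gives a = (0, -3, -2, 2).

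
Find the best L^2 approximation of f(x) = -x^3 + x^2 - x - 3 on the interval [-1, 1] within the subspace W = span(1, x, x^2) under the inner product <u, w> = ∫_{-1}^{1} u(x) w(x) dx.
g(x) = x^2 - 8*x/5 - 3

The best approximation g ∈ W is the orthogonal projection of f onto W. Writing g = a_0 + a_1 x + a_2 x^2, the coefficients solve the normal equations G · a = b where
  G_{ij} = <φ_i, φ_j> and b_i = <f, φ_i>, with φ_0 = 1, φ_1 = x, φ_2 = x^2.
G =
  [2, 0, 2/3]
  [0, 2/3, 0]
  [2/3, 0, 2/5],
b = (-16/3, -16/15, -8/5).
Solving gives a_0 = -3, a_1 = -8/5, a_2 = 1, so
  g(x) = x^2 - 8*x/5 - 3.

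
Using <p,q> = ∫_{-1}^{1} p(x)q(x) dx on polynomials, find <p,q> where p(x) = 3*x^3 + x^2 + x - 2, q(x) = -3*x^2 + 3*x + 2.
<p,q> = 26/15

Expand the product: p(x)·q(x) = -9*x^5 + 6*x^4 + 6*x^3 + 11*x^2 - 4*x - 4.
∫_{-1}^{1} of each monomial x^k gives [2/(k+1) if k even, 0 if k odd]. Integrating term-by-term (or equivalently evaluating the antiderivative F(x) = -3*x^6/2 + 6*x^5/5 + 3*x^4/2 + 11*x^3/3 - 2*x^2 - 4*x at the endpoints):
  F(1) − F(−1) = -17/15 − (-43/15) = 26/15.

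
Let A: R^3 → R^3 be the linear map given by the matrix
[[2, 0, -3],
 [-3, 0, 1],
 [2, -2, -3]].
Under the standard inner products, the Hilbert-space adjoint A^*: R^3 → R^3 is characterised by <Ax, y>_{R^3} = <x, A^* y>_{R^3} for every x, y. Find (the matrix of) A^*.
A^* = A^T =
[[2, -3, 2],
 [0, 0, -2],
 [-3, 1, -3]]

For real matrices with standard dot products, the defining identity <Ax, y> = <x, A^* y> gives (Ax)^T y = x^T (A^*) y, i.e. x^T A^T y = x^T (A^*) y. Since this holds for all x, y, we must have A^* = A^T. Therefore
A^* =
[[2, -3, 2],
 [0, 0, -2],
 [-3, 1, -3]].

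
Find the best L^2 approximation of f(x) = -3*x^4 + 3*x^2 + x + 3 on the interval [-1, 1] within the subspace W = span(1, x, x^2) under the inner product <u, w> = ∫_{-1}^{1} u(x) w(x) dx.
g(x) = 3*x^2/7 + x + 114/35

The best approximation g ∈ W is the orthogonal projection of f onto W. Writing g = a_0 + a_1 x + a_2 x^2, the coefficients solve the normal equations G · a = b where
  G_{ij} = <φ_i, φ_j> and b_i = <f, φ_i>, with φ_0 = 1, φ_1 = x, φ_2 = x^2.
G =
  [2, 0, 2/3]
  [0, 2/3, 0]
  [2/3, 0, 2/5],
b = (34/5, 2/3, 82/35).
Solving gives a_0 = 114/35, a_1 = 1, a_2 = 3/7, so
  g(x) = 3*x^2/7 + x + 114/35.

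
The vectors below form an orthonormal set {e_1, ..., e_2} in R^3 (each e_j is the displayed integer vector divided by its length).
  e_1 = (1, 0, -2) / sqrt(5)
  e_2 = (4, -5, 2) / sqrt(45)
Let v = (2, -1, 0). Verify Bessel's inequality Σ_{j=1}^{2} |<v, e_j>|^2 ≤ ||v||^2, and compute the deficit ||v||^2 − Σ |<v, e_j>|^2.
Σ |<v, e_j>|^2 = 41/9; ||v||^2 = 5; deficit = 4/9

Write each e_j = u_j / sqrt(<u_j, u_j>) where u_j is the displayed integer vector. Then <v, e_j> = <v, u_j> / sqrt(<u_j, u_j>), so |<v, e_j>|^2 = <v, u_j>^2 / <u_j, u_j>.
Coefficients: <v, e_1> = 2/sqrt(5), <v, e_2> = 13/sqrt(45).
Square and sum: Σ |<v, e_j>|^2 = 41/9.
Compute ||v||^2 = v·v = 5.
Deficit = 5 − 41/9 = 4/9 ≥ 0, confirming Bessel's inequality. (The deficit equals ||v − Σ <v,e_j> e_j||^2, the squared distance from v to span{e_j}.)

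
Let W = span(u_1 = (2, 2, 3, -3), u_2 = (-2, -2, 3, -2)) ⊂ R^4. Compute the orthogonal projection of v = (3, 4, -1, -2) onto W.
proj_W(v) = (1810/497, 1810/497, -27/497, -430/497)

Set up U = [u_1 | ... | u_2] ∈ R^(4×2). The projector onto W = col(U) is P = U (U^T U)^(-1) U^T.
Compute U^T U =
  [26, 7]
  [7, 21],
and U^T v = (17, -13).
Solve U^T U · c = U^T v for the coefficients: c = (64/71, -457/497). The projection is proj_W(v) = U c.
Check: (v - proj_W(v)) · u_1 = 0  (should be 0).
Check: (v - proj_W(v)) · u_2 = 0  (should be 0).
Result: proj_W(v) = (1810/497, 1810/497, -27/497, -430/497).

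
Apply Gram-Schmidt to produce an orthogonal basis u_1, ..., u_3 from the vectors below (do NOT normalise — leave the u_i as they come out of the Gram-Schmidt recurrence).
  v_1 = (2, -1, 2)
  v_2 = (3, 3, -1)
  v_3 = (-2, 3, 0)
Orthogonal basis:
  u_1 = (2, -1, 2)
  u_2 = (25/9, 28/9, -11/9)
  u_3 = (-1, 8/5, 9/5)

Apply the Gram-Schmidt recurrence
  u_1 = v_1
  u_i = v_i − Σ_{j<i} ((v_i · u_j) / (u_j · u_j)) · u_j.

Step by step this gives:
  u_1 = (2, -1, 2)
  u_2 = (25/9, 28/9, -11/9)
  u_3 = (-1, 8/5, 9/5)

Orthogonality check:
  u_2 · u_1 = 0 (should be 0)
  u_3 · u_1 = 0 (should be 0)
  u_3 · u_2 = 0 (should be 0)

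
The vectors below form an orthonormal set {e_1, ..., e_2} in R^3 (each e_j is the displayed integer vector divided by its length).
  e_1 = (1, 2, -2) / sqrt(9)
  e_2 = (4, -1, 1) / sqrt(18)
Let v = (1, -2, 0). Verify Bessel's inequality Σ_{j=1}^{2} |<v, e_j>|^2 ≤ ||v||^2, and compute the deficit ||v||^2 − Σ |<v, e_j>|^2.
Σ |<v, e_j>|^2 = 3; ||v||^2 = 5; deficit = 2

Write each e_j = u_j / sqrt(<u_j, u_j>) where u_j is the displayed integer vector. Then <v, e_j> = <v, u_j> / sqrt(<u_j, u_j>), so |<v, e_j>|^2 = <v, u_j>^2 / <u_j, u_j>.
Coefficients: <v, e_1> = -3/sqrt(9), <v, e_2> = 6/sqrt(18).
Square and sum: Σ |<v, e_j>|^2 = 3.
Compute ||v||^2 = v·v = 5.
Deficit = 5 − 3 = 2 ≥ 0, confirming Bessel's inequality. (The deficit equals ||v − Σ <v,e_j> e_j||^2, the squared distance from v to span{e_j}.)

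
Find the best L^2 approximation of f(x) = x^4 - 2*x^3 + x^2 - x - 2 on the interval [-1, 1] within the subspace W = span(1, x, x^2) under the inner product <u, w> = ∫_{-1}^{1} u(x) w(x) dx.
g(x) = 13*x^2/7 - 11*x/5 - 73/35

The best approximation g ∈ W is the orthogonal projection of f onto W. Writing g = a_0 + a_1 x + a_2 x^2, the coefficients solve the normal equations G · a = b where
  G_{ij} = <φ_i, φ_j> and b_i = <f, φ_i>, with φ_0 = 1, φ_1 = x, φ_2 = x^2.
G =
  [2, 0, 2/3]
  [0, 2/3, 0]
  [2/3, 0, 2/5],
b = (-44/15, -22/15, -68/105).
Solving gives a_0 = -73/35, a_1 = -11/5, a_2 = 13/7, so
  g(x) = 13*x^2/7 - 11*x/5 - 73/35.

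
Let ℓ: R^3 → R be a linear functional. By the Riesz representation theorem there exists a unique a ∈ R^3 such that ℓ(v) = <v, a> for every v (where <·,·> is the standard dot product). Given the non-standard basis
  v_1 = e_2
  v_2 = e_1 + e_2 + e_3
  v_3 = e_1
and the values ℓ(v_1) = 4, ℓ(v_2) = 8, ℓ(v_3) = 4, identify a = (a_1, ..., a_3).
a = (4, 4, 0)

Write a = (a_1, ..., a_3) in the standard basis. For each basis vector v_i, ℓ(v_i) = <v_i, a> is a linear equation in the a_j's. Collect the n equations into a matrix system V a = ℓ, where row i of V is v_i (expressed in the standard basis). Since V is invertible (lower-triangular with 1s on the diagonal, up to permutation), solve by back-substitution:
  V =
[[0, 1, 0],
 [1, 1, 1],
 [1, 0, 0]]
  V a = (4, 8, 4)
Solving gives a = (4, 4, 0).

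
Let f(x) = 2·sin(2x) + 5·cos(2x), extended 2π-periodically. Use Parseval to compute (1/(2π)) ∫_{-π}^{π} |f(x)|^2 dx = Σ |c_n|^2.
Σ |c_n|^2 = 29/2

Expand |f|^2 and use orthogonality of {sin(nx), cos(mx)} on [-π, π]:
  ∫_{-π}^{π} sin(nx)^2 dx = π, ∫ cos(mx)^2 dx = π, and cross terms integrate to 0.
So ∫_{-π}^{π} f(x)^2 dx = 2^2 · π + 5^2 · π = (4 + 25)π.
Divide by 2π: (4 + 25)/2 = 29/2.
By Parseval, this equals Σ |c_n|^2.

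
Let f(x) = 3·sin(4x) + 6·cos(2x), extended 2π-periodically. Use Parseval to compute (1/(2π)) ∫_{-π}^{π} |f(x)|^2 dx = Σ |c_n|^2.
Σ |c_n|^2 = 45/2

Expand |f|^2 and use orthogonality of {sin(nx), cos(mx)} on [-π, π]:
  ∫_{-π}^{π} sin(nx)^2 dx = π, ∫ cos(mx)^2 dx = π, and cross terms integrate to 0.
So ∫_{-π}^{π} f(x)^2 dx = 3^2 · π + 6^2 · π = (9 + 36)π.
Divide by 2π: (9 + 36)/2 = 45/2.
By Parseval, this equals Σ |c_n|^2.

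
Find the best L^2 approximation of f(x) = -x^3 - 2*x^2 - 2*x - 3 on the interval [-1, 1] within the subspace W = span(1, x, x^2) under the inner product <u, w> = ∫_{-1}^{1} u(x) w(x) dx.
g(x) = -2*x^2 - 13*x/5 - 3

The best approximation g ∈ W is the orthogonal projection of f onto W. Writing g = a_0 + a_1 x + a_2 x^2, the coefficients solve the normal equations G · a = b where
  G_{ij} = <φ_i, φ_j> and b_i = <f, φ_i>, with φ_0 = 1, φ_1 = x, φ_2 = x^2.
G =
  [2, 0, 2/3]
  [0, 2/3, 0]
  [2/3, 0, 2/5],
b = (-22/3, -26/15, -14/5).
Solving gives a_0 = -3, a_1 = -13/5, a_2 = -2, so
  g(x) = -2*x^2 - 13*x/5 - 3.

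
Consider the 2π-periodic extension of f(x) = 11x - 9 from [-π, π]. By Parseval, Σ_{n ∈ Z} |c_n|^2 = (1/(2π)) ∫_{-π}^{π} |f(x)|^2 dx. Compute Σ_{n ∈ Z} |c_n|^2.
Σ |c_n|^2 = 121π^2/3 + 81

Expand and integrate term by term over [-π, π]:
  ∫ (11x)^2 dx = 121·(2π^3/3); ∫ 2·11·(-9)·x dx = 0 (odd integrand); ∫ (-9)^2 dx = 81·2π.
So (1/(2π)) ∫_{-π}^{π} (11x - 9)^2 dx = 121π^2/3 + 81 = 121π^2/3 + 81.
Parseval ⇒ Σ |c_n|^2 = 121π^2/3 + 81.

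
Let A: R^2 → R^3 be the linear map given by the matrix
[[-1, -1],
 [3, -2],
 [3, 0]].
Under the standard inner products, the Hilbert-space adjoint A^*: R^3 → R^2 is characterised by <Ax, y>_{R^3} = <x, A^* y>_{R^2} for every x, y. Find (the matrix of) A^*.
A^* = A^T =
[[-1, 3, 3],
 [-1, -2, 0]]

For real matrices with standard dot products, the defining identity <Ax, y> = <x, A^* y> gives (Ax)^T y = x^T (A^*) y, i.e. x^T A^T y = x^T (A^*) y. Since this holds for all x, y, we must have A^* = A^T. Therefore
A^* =
[[-1, 3, 3],
 [-1, -2, 0]].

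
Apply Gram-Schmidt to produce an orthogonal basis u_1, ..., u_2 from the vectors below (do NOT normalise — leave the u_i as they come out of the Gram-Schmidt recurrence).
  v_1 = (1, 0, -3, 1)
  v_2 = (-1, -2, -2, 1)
Orthogonal basis:
  u_1 = (1, 0, -3, 1)
  u_2 = (-17/11, -2, -4/11, 5/11)

Apply the Gram-Schmidt recurrence
  u_1 = v_1
  u_i = v_i − Σ_{j<i} ((v_i · u_j) / (u_j · u_j)) · u_j.

Step by step this gives:
  u_1 = (1, 0, -3, 1)
  u_2 = (-17/11, -2, -4/11, 5/11)

Orthogonality check:
  u_2 · u_1 = 0 (should be 0)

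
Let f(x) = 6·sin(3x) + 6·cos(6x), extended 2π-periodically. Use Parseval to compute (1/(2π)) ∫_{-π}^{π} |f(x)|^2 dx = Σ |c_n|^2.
Σ |c_n|^2 = 36

Expand |f|^2 and use orthogonality of {sin(nx), cos(mx)} on [-π, π]:
  ∫_{-π}^{π} sin(nx)^2 dx = π, ∫ cos(mx)^2 dx = π, and cross terms integrate to 0.
So ∫_{-π}^{π} f(x)^2 dx = 6^2 · π + 6^2 · π = (36 + 36)π.
Divide by 2π: (36 + 36)/2 = 36.
By Parseval, this equals Σ |c_n|^2.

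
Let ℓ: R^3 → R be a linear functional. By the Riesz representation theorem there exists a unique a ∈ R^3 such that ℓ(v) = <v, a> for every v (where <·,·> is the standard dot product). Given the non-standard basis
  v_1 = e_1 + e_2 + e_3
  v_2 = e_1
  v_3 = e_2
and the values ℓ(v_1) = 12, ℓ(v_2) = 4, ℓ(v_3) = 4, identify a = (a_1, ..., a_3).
a = (4, 4, 4)

Write a = (a_1, ..., a_3) in the standard basis. For each basis vector v_i, ℓ(v_i) = <v_i, a> is a linear equation in the a_j's. Collect the n equations into a matrix system V a = ℓ, where row i of V is v_i (expressed in the standard basis). Since V is invertible (lower-triangular with 1s on the diagonal, up to permutation), solve by back-substitution:
  V =
[[1, 1, 1],
 [1, 0, 0],
 [0, 1, 0]]
  V a = (12, 4, 4)
Solving gives a = (4, 4, 4).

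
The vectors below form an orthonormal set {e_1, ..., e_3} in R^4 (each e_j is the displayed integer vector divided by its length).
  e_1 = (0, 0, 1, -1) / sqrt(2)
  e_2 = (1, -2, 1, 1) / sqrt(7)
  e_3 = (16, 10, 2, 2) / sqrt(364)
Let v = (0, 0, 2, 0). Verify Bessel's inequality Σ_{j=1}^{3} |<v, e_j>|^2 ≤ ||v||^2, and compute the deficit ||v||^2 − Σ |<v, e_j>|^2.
Σ |<v, e_j>|^2 = 34/13; ||v||^2 = 4; deficit = 18/13

Write each e_j = u_j / sqrt(<u_j, u_j>) where u_j is the displayed integer vector. Then <v, e_j> = <v, u_j> / sqrt(<u_j, u_j>), so |<v, e_j>|^2 = <v, u_j>^2 / <u_j, u_j>.
Coefficients: <v, e_1> = 2/sqrt(2), <v, e_2> = 2/sqrt(7), <v, e_3> = 4/sqrt(364).
Square and sum: Σ |<v, e_j>|^2 = 34/13.
Compute ||v||^2 = v·v = 4.
Deficit = 4 − 34/13 = 18/13 ≥ 0, confirming Bessel's inequality. (The deficit equals ||v − Σ <v,e_j> e_j||^2, the squared distance from v to span{e_j}.)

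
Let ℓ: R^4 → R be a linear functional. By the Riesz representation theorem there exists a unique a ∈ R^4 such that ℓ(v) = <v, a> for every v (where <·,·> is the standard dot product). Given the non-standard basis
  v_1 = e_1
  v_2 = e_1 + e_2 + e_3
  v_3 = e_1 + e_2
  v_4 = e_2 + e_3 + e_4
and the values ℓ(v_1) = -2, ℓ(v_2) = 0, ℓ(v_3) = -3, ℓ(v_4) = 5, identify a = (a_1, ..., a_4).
a = (-2, -1, 3, 3)

Write a = (a_1, ..., a_4) in the standard basis. For each basis vector v_i, ℓ(v_i) = <v_i, a> is a linear equation in the a_j's. Collect the n equations into a matrix system V a = ℓ, where row i of V is v_i (expressed in the standard basis). Since V is invertible (lower-triangular with 1s on the diagonal, up to permutation), solve by back-substitution:
  V =
[[1, 0, 0, 0],
 [1, 1, 1, 0],
 [1, 1, 0, 0],
 [0, 1, 1, 1]]
  V a = (-2, 0, -3, 5)
Solving gives a = (-2, -1, 3, 3).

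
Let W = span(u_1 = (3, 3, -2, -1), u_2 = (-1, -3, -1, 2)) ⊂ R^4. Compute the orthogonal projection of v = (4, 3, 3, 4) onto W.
proj_W(v) = (259/201, 121/67, -86/201, -173/201)

Set up U = [u_1 | ... | u_2] ∈ R^(4×2). The projector onto W = col(U) is P = U (U^T U)^(-1) U^T.
Compute U^T U =
  [23, -12]
  [-12, 15],
and U^T v = (11, -8).
Solve U^T U · c = U^T v for the coefficients: c = (23/67, -52/201). The projection is proj_W(v) = U c.
Check: (v - proj_W(v)) · u_1 = 0  (should be 0).
Check: (v - proj_W(v)) · u_2 = 0  (should be 0).
Result: proj_W(v) = (259/201, 121/67, -86/201, -173/201).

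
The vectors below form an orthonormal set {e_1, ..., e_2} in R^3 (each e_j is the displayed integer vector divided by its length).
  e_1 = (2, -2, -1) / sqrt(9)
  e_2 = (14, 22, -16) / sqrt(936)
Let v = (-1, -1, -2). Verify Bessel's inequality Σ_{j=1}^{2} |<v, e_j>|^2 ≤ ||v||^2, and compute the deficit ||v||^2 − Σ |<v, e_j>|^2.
Σ |<v, e_j>|^2 = 6/13; ||v||^2 = 6; deficit = 72/13

Write each e_j = u_j / sqrt(<u_j, u_j>) where u_j is the displayed integer vector. Then <v, e_j> = <v, u_j> / sqrt(<u_j, u_j>), so |<v, e_j>|^2 = <v, u_j>^2 / <u_j, u_j>.
Coefficients: <v, e_1> = 2/sqrt(9), <v, e_2> = -4/sqrt(936).
Square and sum: Σ |<v, e_j>|^2 = 6/13.
Compute ||v||^2 = v·v = 6.
Deficit = 6 − 6/13 = 72/13 ≥ 0, confirming Bessel's inequality. (The deficit equals ||v − Σ <v,e_j> e_j||^2, the squared distance from v to span{e_j}.)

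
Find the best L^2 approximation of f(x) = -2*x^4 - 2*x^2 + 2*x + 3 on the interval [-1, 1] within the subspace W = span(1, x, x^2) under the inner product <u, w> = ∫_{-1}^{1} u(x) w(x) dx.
g(x) = -26*x^2/7 + 2*x + 111/35

The best approximation g ∈ W is the orthogonal projection of f onto W. Writing g = a_0 + a_1 x + a_2 x^2, the coefficients solve the normal equations G · a = b where
  G_{ij} = <φ_i, φ_j> and b_i = <f, φ_i>, with φ_0 = 1, φ_1 = x, φ_2 = x^2.
G =
  [2, 0, 2/3]
  [0, 2/3, 0]
  [2/3, 0, 2/5],
b = (58/15, 4/3, 22/35).
Solving gives a_0 = 111/35, a_1 = 2, a_2 = -26/7, so
  g(x) = -26*x^2/7 + 2*x + 111/35.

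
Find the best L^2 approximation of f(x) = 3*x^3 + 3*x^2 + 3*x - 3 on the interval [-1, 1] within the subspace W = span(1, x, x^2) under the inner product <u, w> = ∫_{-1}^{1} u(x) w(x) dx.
g(x) = 3*x^2 + 24*x/5 - 3

The best approximation g ∈ W is the orthogonal projection of f onto W. Writing g = a_0 + a_1 x + a_2 x^2, the coefficients solve the normal equations G · a = b where
  G_{ij} = <φ_i, φ_j> and b_i = <f, φ_i>, with φ_0 = 1, φ_1 = x, φ_2 = x^2.
G =
  [2, 0, 2/3]
  [0, 2/3, 0]
  [2/3, 0, 2/5],
b = (-4, 16/5, -4/5).
Solving gives a_0 = -3, a_1 = 24/5, a_2 = 3, so
  g(x) = 3*x^2 + 24*x/5 - 3.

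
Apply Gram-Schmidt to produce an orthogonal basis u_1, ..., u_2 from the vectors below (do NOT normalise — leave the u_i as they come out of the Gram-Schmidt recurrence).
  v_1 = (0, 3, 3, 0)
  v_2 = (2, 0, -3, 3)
Orthogonal basis:
  u_1 = (0, 3, 3, 0)
  u_2 = (2, 3/2, -3/2, 3)

Apply the Gram-Schmidt recurrence
  u_1 = v_1
  u_i = v_i − Σ_{j<i} ((v_i · u_j) / (u_j · u_j)) · u_j.

Step by step this gives:
  u_1 = (0, 3, 3, 0)
  u_2 = (2, 3/2, -3/2, 3)

Orthogonality check:
  u_2 · u_1 = 0 (should be 0)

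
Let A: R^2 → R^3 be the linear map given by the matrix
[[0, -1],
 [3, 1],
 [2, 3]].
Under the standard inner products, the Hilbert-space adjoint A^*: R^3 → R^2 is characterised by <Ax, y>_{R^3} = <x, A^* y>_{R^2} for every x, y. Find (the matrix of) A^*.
A^* = A^T =
[[0, 3, 2],
 [-1, 1, 3]]

For real matrices with standard dot products, the defining identity <Ax, y> = <x, A^* y> gives (Ax)^T y = x^T (A^*) y, i.e. x^T A^T y = x^T (A^*) y. Since this holds for all x, y, we must have A^* = A^T. Therefore
A^* =
[[0, 3, 2],
 [-1, 1, 3]].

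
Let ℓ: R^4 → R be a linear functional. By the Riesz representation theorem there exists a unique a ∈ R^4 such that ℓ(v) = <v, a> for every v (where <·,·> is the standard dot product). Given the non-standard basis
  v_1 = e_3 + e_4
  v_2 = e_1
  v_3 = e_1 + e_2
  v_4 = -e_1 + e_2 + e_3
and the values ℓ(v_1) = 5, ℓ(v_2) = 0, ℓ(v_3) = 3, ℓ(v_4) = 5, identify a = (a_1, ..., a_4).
a = (0, 3, 2, 3)

Write a = (a_1, ..., a_4) in the standard basis. For each basis vector v_i, ℓ(v_i) = <v_i, a> is a linear equation in the a_j's. Collect the n equations into a matrix system V a = ℓ, where row i of V is v_i (expressed in the standard basis). Since V is invertible (lower-triangular with 1s on the diagonal, up to permutation), solve by back-substitution:
  V =
[[0, 0, 1, 1],
 [1, 0, 0, 0],
 [1, 1, 0, 0],
 [-1, 1, 1, 0]]
  V a = (5, 0, 3, 5)
Solving gives a = (0, 3, 2, 3).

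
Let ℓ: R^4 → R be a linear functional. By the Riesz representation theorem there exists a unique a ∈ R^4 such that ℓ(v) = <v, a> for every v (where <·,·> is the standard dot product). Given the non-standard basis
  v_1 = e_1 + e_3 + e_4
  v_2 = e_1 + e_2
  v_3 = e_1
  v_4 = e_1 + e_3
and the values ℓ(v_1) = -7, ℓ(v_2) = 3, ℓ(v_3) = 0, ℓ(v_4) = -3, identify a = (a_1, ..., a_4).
a = (0, 3, -3, -4)

Write a = (a_1, ..., a_4) in the standard basis. For each basis vector v_i, ℓ(v_i) = <v_i, a> is a linear equation in the a_j's. Collect the n equations into a matrix system V a = ℓ, where row i of V is v_i (expressed in the standard basis). Since V is invertible (lower-triangular with 1s on the diagonal, up to permutation), solve by back-substitution:
  V =
[[1, 0, 1, 1],
 [1, 1, 0, 0],
 [1, 0, 0, 0],
 [1, 0, 1, 0]]
  V a = (-7, 3, 0, -3)
Solving gives a = (0, 3, -3, -4).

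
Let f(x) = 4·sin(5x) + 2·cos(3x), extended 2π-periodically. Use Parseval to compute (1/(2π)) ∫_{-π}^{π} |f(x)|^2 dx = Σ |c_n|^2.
Σ |c_n|^2 = 10

Expand |f|^2 and use orthogonality of {sin(nx), cos(mx)} on [-π, π]:
  ∫_{-π}^{π} sin(nx)^2 dx = π, ∫ cos(mx)^2 dx = π, and cross terms integrate to 0.
So ∫_{-π}^{π} f(x)^2 dx = 4^2 · π + 2^2 · π = (16 + 4)π.
Divide by 2π: (16 + 4)/2 = 10.
By Parseval, this equals Σ |c_n|^2.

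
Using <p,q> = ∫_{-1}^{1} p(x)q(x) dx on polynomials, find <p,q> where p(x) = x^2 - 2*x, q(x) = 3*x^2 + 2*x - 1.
<p,q> = -32/15

Expand the product: p(x)·q(x) = 3*x^4 - 4*x^3 - 5*x^2 + 2*x.
∫_{-1}^{1} of each monomial x^k gives [2/(k+1) if k even, 0 if k odd]. Integrating term-by-term (or equivalently evaluating the antiderivative F(x) = 3*x^5/5 - x^4 - 5*x^3/3 + x^2 at the endpoints):
  F(1) − F(−1) = -16/15 − (16/15) = -32/15.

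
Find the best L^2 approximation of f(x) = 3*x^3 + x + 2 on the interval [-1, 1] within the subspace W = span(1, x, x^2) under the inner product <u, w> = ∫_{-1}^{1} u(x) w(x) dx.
g(x) = 14*x/5 + 2

The best approximation g ∈ W is the orthogonal projection of f onto W. Writing g = a_0 + a_1 x + a_2 x^2, the coefficients solve the normal equations G · a = b where
  G_{ij} = <φ_i, φ_j> and b_i = <f, φ_i>, with φ_0 = 1, φ_1 = x, φ_2 = x^2.
G =
  [2, 0, 2/3]
  [0, 2/3, 0]
  [2/3, 0, 2/5],
b = (4, 28/15, 4/3).
Solving gives a_0 = 2, a_1 = 14/5, a_2 = 0, so
  g(x) = 14*x/5 + 2.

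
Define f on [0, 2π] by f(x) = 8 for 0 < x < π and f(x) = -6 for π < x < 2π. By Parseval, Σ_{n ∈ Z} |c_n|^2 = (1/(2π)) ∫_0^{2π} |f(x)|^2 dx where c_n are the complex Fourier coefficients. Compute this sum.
Σ |c_n|^2 = 50

Parseval equates the L^2 energy of f (normalised by 1/(2π)) with the ℓ^2 sum of its Fourier coefficients: (1/(2π)) ∫_0^{2π} |f|^2 = Σ |c_n|^2.
Compute the left side: (1/(2π)) [∫_0^π 8^2 dx + ∫_π^{2π} (-6)^2 dx] = (1/(2π)) · (64π + 36π) = (64 + 36)/2 = 50.
So Σ_{n ∈ Z} |c_n|^2 = 50.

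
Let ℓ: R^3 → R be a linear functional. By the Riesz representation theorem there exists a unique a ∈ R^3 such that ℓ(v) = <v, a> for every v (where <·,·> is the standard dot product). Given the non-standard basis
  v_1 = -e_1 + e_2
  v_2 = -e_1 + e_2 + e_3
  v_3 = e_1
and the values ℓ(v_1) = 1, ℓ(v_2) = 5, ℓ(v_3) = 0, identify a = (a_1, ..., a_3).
a = (0, 1, 4)

Write a = (a_1, ..., a_3) in the standard basis. For each basis vector v_i, ℓ(v_i) = <v_i, a> is a linear equation in the a_j's. Collect the n equations into a matrix system V a = ℓ, where row i of V is v_i (expressed in the standard basis). Since V is invertible (lower-triangular with 1s on the diagonal, up to permutation), solve by back-substitution:
  V =
[[-1, 1, 0],
 [-1, 1, 1],
 [1, 0, 0]]
  V a = (1, 5, 0)
Solving gives a = (0, 1, 4).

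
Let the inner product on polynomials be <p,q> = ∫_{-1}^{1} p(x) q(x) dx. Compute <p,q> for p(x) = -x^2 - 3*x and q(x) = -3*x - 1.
<p,q> = 20/3

Expand the product: p(x)·q(x) = 3*x^3 + 10*x^2 + 3*x.
∫_{-1}^{1} of each monomial x^k gives [2/(k+1) if k even, 0 if k odd]. Integrating term-by-term (or equivalently evaluating the antiderivative F(x) = 3*x^4/4 + 10*x^3/3 + 3*x^2/2 at the endpoints):
  F(1) − F(−1) = 67/12 − (-13/12) = 20/3.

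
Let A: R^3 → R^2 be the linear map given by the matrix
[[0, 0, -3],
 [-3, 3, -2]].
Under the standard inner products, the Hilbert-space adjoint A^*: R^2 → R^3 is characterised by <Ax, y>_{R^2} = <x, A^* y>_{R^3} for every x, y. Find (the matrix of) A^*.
A^* = A^T =
[[0, -3],
 [0, 3],
 [-3, -2]]

For real matrices with standard dot products, the defining identity <Ax, y> = <x, A^* y> gives (Ax)^T y = x^T (A^*) y, i.e. x^T A^T y = x^T (A^*) y. Since this holds for all x, y, we must have A^* = A^T. Therefore
A^* =
[[0, -3],
 [0, 3],
 [-3, -2]].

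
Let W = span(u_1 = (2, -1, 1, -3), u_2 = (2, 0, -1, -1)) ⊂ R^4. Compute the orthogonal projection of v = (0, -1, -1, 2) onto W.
proj_W(v) = (-1/3, 5/9, -17/18, 23/18)

Set up U = [u_1 | ... | u_2] ∈ R^(4×2). The projector onto W = col(U) is P = U (U^T U)^(-1) U^T.
Compute U^T U =
  [15, 6]
  [6, 6],
and U^T v = (-6, -1).
Solve U^T U · c = U^T v for the coefficients: c = (-5/9, 7/18). The projection is proj_W(v) = U c.
Check: (v - proj_W(v)) · u_1 = 0  (should be 0).
Check: (v - proj_W(v)) · u_2 = 0  (should be 0).
Result: proj_W(v) = (-1/3, 5/9, -17/18, 23/18).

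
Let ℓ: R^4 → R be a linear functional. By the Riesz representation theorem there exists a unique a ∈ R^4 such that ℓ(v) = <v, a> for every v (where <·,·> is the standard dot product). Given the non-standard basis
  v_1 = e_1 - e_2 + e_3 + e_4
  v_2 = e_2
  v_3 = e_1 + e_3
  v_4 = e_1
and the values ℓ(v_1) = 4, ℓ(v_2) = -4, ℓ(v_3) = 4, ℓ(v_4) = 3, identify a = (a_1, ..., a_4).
a = (3, -4, 1, -4)

Write a = (a_1, ..., a_4) in the standard basis. For each basis vector v_i, ℓ(v_i) = <v_i, a> is a linear equation in the a_j's. Collect the n equations into a matrix system V a = ℓ, where row i of V is v_i (expressed in the standard basis). Since V is invertible (lower-triangular with 1s on the diagonal, up to permutation), solve by back-substitution:
  V =
[[1, -1, 1, 1],
 [0, 1, 0, 0],
 [1, 0, 1, 0],
 [1, 0, 0, 0]]
  V a = (4, -4, 4, 3)
Solving gives a = (3, -4, 1, -4).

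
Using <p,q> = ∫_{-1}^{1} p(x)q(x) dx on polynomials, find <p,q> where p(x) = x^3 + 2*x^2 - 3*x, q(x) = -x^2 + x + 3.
<p,q> = 8/5

Expand the product: p(x)·q(x) = -x^5 - x^4 + 8*x^3 + 3*x^2 - 9*x.
∫_{-1}^{1} of each monomial x^k gives [2/(k+1) if k even, 0 if k odd]. Integrating term-by-term (or equivalently evaluating the antiderivative F(x) = -x^6/6 - x^5/5 + 2*x^4 + x^3 - 9*x^2/2 at the endpoints):
  F(1) − F(−1) = -28/15 − (-52/15) = 8/5.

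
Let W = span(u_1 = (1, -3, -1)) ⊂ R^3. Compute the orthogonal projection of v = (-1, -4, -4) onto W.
proj_W(v) = (15/11, -45/11, -15/11)

Set up U = [u_1 | ... | u_1] ∈ R^(3×1). The projector onto W = col(U) is P = U (U^T U)^(-1) U^T.
Compute U^T U =
  [11],
and U^T v = (15).
Solve U^T U · c = U^T v for the coefficients: c = (15/11). The projection is proj_W(v) = U c.
Check: (v - proj_W(v)) · u_1 = 0  (should be 0).
Result: proj_W(v) = (15/11, -45/11, -15/11).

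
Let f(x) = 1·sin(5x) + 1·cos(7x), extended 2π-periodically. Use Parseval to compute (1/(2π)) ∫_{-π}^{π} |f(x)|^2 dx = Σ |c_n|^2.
Σ |c_n|^2 = 1

Expand |f|^2 and use orthogonality of {sin(nx), cos(mx)} on [-π, π]:
  ∫_{-π}^{π} sin(nx)^2 dx = π, ∫ cos(mx)^2 dx = π, and cross terms integrate to 0.
So ∫_{-π}^{π} f(x)^2 dx = 1^2 · π + 1^2 · π = (1 + 1)π.
Divide by 2π: (1 + 1)/2 = 1.
By Parseval, this equals Σ |c_n|^2.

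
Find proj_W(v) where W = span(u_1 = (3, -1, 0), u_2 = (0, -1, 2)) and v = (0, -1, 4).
proj_W(v) = (-12/49, -85/49, 178/49)

Set up U = [u_1 | ... | u_2] ∈ R^(3×2). The projector onto W = col(U) is P = U (U^T U)^(-1) U^T.
Compute U^T U =
  [10, 1]
  [1, 5],
and U^T v = (1, 9).
Solve U^T U · c = U^T v for the coefficients: c = (-4/49, 89/49). The projection is proj_W(v) = U c.
Check: (v - proj_W(v)) · u_1 = 0  (should be 0).
Check: (v - proj_W(v)) · u_2 = 0  (should be 0).
Result: proj_W(v) = (-12/49, -85/49, 178/49).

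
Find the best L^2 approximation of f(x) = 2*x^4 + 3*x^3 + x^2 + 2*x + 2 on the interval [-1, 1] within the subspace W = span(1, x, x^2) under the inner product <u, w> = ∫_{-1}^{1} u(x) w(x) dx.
g(x) = 19*x^2/7 + 19*x/5 + 64/35

The best approximation g ∈ W is the orthogonal projection of f onto W. Writing g = a_0 + a_1 x + a_2 x^2, the coefficients solve the normal equations G · a = b where
  G_{ij} = <φ_i, φ_j> and b_i = <f, φ_i>, with φ_0 = 1, φ_1 = x, φ_2 = x^2.
G =
  [2, 0, 2/3]
  [0, 2/3, 0]
  [2/3, 0, 2/5],
b = (82/15, 38/15, 242/105).
Solving gives a_0 = 64/35, a_1 = 19/5, a_2 = 19/7, so
  g(x) = 19*x^2/7 + 19*x/5 + 64/35.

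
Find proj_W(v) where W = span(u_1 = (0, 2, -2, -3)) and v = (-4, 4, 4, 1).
proj_W(v) = (0, -6/17, 6/17, 9/17)

Set up U = [u_1 | ... | u_1] ∈ R^(4×1). The projector onto W = col(U) is P = U (U^T U)^(-1) U^T.
Compute U^T U =
  [17],
and U^T v = (-3).
Solve U^T U · c = U^T v for the coefficients: c = (-3/17). The projection is proj_W(v) = U c.
Check: (v - proj_W(v)) · u_1 = 0  (should be 0).
Result: proj_W(v) = (0, -6/17, 6/17, 9/17).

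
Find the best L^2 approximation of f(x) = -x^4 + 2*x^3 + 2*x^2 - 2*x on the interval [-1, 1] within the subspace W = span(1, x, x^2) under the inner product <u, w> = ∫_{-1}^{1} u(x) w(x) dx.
g(x) = 8*x^2/7 - 4*x/5 + 3/35

The best approximation g ∈ W is the orthogonal projection of f onto W. Writing g = a_0 + a_1 x + a_2 x^2, the coefficients solve the normal equations G · a = b where
  G_{ij} = <φ_i, φ_j> and b_i = <f, φ_i>, with φ_0 = 1, φ_1 = x, φ_2 = x^2.
G =
  [2, 0, 2/3]
  [0, 2/3, 0]
  [2/3, 0, 2/5],
b = (14/15, -8/15, 18/35).
Solving gives a_0 = 3/35, a_1 = -4/5, a_2 = 8/7, so
  g(x) = 8*x^2/7 - 4*x/5 + 3/35.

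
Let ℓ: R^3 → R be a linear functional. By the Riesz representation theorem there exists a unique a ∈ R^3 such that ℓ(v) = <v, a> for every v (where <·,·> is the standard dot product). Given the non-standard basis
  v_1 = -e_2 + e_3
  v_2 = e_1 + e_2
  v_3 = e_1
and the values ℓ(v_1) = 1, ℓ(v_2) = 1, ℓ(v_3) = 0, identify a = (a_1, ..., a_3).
a = (0, 1, 2)

Write a = (a_1, ..., a_3) in the standard basis. For each basis vector v_i, ℓ(v_i) = <v_i, a> is a linear equation in the a_j's. Collect the n equations into a matrix system V a = ℓ, where row i of V is v_i (expressed in the standard basis). Since V is invertible (lower-triangular with 1s on the diagonal, up to permutation), solve by back-substitution:
  V =
[[0, -1, 1],
 [1, 1, 0],
 [1, 0, 0]]
  V a = (1, 1, 0)
Solving gives a = (0, 1, 2).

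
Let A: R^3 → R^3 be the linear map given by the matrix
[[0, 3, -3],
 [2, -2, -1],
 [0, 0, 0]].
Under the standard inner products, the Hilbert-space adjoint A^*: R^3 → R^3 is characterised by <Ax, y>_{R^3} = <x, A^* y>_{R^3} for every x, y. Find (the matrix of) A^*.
A^* = A^T =
[[0, 2, 0],
 [3, -2, 0],
 [-3, -1, 0]]

For real matrices with standard dot products, the defining identity <Ax, y> = <x, A^* y> gives (Ax)^T y = x^T (A^*) y, i.e. x^T A^T y = x^T (A^*) y. Since this holds for all x, y, we must have A^* = A^T. Therefore
A^* =
[[0, 2, 0],
 [3, -2, 0],
 [-3, -1, 0]].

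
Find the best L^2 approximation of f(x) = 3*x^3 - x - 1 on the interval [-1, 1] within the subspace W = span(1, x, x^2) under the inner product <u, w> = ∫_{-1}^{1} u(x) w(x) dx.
g(x) = 4*x/5 - 1

The best approximation g ∈ W is the orthogonal projection of f onto W. Writing g = a_0 + a_1 x + a_2 x^2, the coefficients solve the normal equations G · a = b where
  G_{ij} = <φ_i, φ_j> and b_i = <f, φ_i>, with φ_0 = 1, φ_1 = x, φ_2 = x^2.
G =
  [2, 0, 2/3]
  [0, 2/3, 0]
  [2/3, 0, 2/5],
b = (-2, 8/15, -2/3).
Solving gives a_0 = -1, a_1 = 4/5, a_2 = 0, so
  g(x) = 4*x/5 - 1.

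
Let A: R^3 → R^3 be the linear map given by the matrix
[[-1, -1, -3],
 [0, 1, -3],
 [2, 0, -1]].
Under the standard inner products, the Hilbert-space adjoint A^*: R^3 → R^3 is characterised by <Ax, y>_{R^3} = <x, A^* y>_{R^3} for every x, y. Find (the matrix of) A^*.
A^* = A^T =
[[-1, 0, 2],
 [-1, 1, 0],
 [-3, -3, -1]]

For real matrices with standard dot products, the defining identity <Ax, y> = <x, A^* y> gives (Ax)^T y = x^T (A^*) y, i.e. x^T A^T y = x^T (A^*) y. Since this holds for all x, y, we must have A^* = A^T. Therefore
A^* =
[[-1, 0, 2],
 [-1, 1, 0],
 [-3, -3, -1]].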